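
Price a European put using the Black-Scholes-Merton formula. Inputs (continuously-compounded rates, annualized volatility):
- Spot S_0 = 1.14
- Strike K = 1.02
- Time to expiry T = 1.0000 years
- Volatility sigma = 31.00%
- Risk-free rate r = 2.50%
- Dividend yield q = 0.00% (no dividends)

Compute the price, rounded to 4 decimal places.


d1 = (ln(S/K) + (r - q + 0.5*sigma^2) * T) / (sigma * sqrt(T)) = 0.59443753
d2 = d1 - sigma * sqrt(T) = 0.28443753
exp(-rT) = 0.97530991; exp(-qT) = 1.00000000
P = K * exp(-rT) * N(-d2) - S_0 * exp(-qT) * N(-d1)
N(-d1) = 0.27610976; N(-d2) = 0.38803755
P = 1.0200 * 0.97530991 * 0.38803755 - 1.1400 * 1.00000000 * 0.27610976 = 0.0713

Answer: Price = 0.0713


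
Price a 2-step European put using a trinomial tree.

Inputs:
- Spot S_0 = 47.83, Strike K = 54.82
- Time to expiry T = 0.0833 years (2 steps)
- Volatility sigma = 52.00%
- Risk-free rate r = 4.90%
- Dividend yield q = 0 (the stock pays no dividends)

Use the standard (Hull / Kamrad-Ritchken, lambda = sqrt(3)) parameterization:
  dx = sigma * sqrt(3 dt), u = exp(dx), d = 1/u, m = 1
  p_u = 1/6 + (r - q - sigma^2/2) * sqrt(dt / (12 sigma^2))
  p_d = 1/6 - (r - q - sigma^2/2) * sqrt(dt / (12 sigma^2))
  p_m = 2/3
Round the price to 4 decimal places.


Answer: Price = V(0,0) = 7.6715

Derivation:
dt = T/N = 0.041650; dx = sigma*sqrt(3*dt) = 0.183811
u = exp(dx) = 1.201789; d = 1/u = 0.832093
p_u = 0.156901, p_m = 0.666667, p_d = 0.176433
Discount per step: exp(-r*dt) = 0.997961
Stock lattice S(k, j) with j the centered position index:
  k=0: S(0,+0) = 47.8300
  k=1: S(1,-1) = 39.7990; S(1,+0) = 47.8300; S(1,+1) = 57.4816
  k=2: S(2,-2) = 33.1165; S(2,-1) = 39.7990; S(2,+0) = 47.8300; S(2,+1) = 57.4816; S(2,+2) = 69.0807
Terminal payoffs V(N, j) = max(K - S_T, 0):
  V(2,-2) = 21.703519; V(2,-1) = 15.020989; V(2,+0) = 6.990000; V(2,+1) = 0.000000; V(2,+2) = 0.000000
Backward induction: V(k, j) = exp(-r*dt) * [p_u * V(k+1, j+1) + p_m * V(k+1, j) + p_d * V(k+1, j-1)]
  V(1,-1) = exp(-r*dt) * [p_u*6.990000 + p_m*15.020989 + p_d*21.703519] = 14.909480
  V(1,+0) = exp(-r*dt) * [p_u*0.000000 + p_m*6.990000 + p_d*15.020989] = 7.295291
  V(1,+1) = exp(-r*dt) * [p_u*0.000000 + p_m*0.000000 + p_d*6.990000] = 1.230751
  V(0,+0) = exp(-r*dt) * [p_u*1.230751 + p_m*7.295291 + p_d*14.909480] = 7.671481


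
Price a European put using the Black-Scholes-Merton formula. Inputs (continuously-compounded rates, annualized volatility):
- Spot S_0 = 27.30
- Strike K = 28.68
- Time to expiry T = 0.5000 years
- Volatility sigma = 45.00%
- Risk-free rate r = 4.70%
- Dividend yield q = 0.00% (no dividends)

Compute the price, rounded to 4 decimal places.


Answer: Price = 3.8644

Derivation:
d1 = (ln(S/K) + (r - q + 0.5*sigma^2) * T) / (sigma * sqrt(T)) = 0.07797561
d2 = d1 - sigma * sqrt(T) = -0.24022244
exp(-rT) = 0.97677397; exp(-qT) = 1.00000000
P = K * exp(-rT) * N(-d2) - S_0 * exp(-qT) * N(-d1)
N(-d1) = 0.46892373; N(-d2) = 0.59492109
P = 28.6800 * 0.97677397 * 0.59492109 - 27.3000 * 1.00000000 * 0.46892373 = 3.8644


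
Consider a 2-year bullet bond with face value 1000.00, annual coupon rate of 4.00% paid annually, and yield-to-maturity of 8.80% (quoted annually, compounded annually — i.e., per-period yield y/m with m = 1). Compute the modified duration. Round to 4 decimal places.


Answer: Modified duration = 1.8013

Derivation:
Coupon per period c = face * coupon_rate / m = 40.000000
Periods per year m = 1; per-period yield y/m = 0.088000
Number of cashflows N = 2
Cashflows (t years, CF_t, discount factor 1/(1+y/m)^(m*t), PV):
  t = 1.0000: CF_t = 40.000000, DF = 0.919118, PV = 36.764706
  t = 2.0000: CF_t = 1040.000000, DF = 0.844777, PV = 878.568339
Price P = sum_t PV_t = 915.333045
First compute Macaulay numerator sum_t t * PV_t:
  t * PV_t at t = 1.0000: 36.764706
  t * PV_t at t = 2.0000: 1757.136678
Macaulay duration D = 1793.901384 / 915.333045 = 1.959835
Modified duration = D / (1 + y/m) = 1.959835 / (1 + 0.088000) = 1.801319


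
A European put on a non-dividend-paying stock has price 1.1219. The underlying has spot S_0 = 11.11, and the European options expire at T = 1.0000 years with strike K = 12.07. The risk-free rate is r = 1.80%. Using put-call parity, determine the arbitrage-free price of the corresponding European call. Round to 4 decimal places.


Put-call parity: C - P = S_0 * exp(-qT) - K * exp(-rT).
S_0 * exp(-qT) = 11.1100 * 1.00000000 = 11.11000000
K * exp(-rT) = 12.0700 * 0.98216103 = 11.85468366
C = P + S*exp(-qT) - K*exp(-rT)
C = 1.1219 + 11.11000000 - 11.85468366 = 0.3772

Answer: Call price = 0.3772


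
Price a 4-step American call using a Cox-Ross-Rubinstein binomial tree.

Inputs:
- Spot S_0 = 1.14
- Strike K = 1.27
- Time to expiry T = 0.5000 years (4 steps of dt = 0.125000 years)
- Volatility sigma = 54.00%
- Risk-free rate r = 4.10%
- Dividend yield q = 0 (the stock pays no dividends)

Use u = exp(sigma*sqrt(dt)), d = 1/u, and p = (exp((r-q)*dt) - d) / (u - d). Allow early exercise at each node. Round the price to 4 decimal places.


Answer: Price = V(0,0) = 0.1389

Derivation:
dt = T/N = 0.125000
u = exp(sigma*sqrt(dt)) = 1.210361; d = 1/u = 0.826200
p = (exp((r-q)*dt) - d) / (u - d) = 0.465790
Discount per step: exp(-r*dt) = 0.994888
Stock lattice S(k, i) with i counting down-moves:
  k=0: S(0,0) = 1.1400
  k=1: S(1,0) = 1.3798; S(1,1) = 0.9419
  k=2: S(2,0) = 1.6701; S(2,1) = 1.1400; S(2,2) = 0.7782
  k=3: S(3,0) = 2.0214; S(3,1) = 1.3798; S(3,2) = 0.9419; S(3,3) = 0.6429
  k=4: S(4,0) = 2.4466; S(4,1) = 1.6701; S(4,2) = 1.1400; S(4,3) = 0.7782; S(4,4) = 0.5312
Terminal payoffs V(N, i) = max(S_T - K, 0):
  V(4,0) = 1.176610; V(4,1) = 0.400071; V(4,2) = 0.000000; V(4,3) = 0.000000; V(4,4) = 0.000000
Backward induction: V(k, i) = exp(-r*dt) * [p * V(k+1, i) + (1-p) * V(k+1, i+1)]; then take max(V_cont, immediate exercise) for American.
  V(3,0) = exp(-r*dt) * [p*1.176610 + (1-p)*0.400071] = 0.757881; exercise = 0.751389; V(3,0) = max -> 0.757881
  V(3,1) = exp(-r*dt) * [p*0.400071 + (1-p)*0.000000] = 0.185396; exercise = 0.109812; V(3,1) = max -> 0.185396
  V(3,2) = exp(-r*dt) * [p*0.000000 + (1-p)*0.000000] = 0.000000; exercise = 0.000000; V(3,2) = max -> 0.000000
  V(3,3) = exp(-r*dt) * [p*0.000000 + (1-p)*0.000000] = 0.000000; exercise = 0.000000; V(3,3) = max -> 0.000000
  V(2,0) = exp(-r*dt) * [p*0.757881 + (1-p)*0.185396] = 0.449743; exercise = 0.400071; V(2,0) = max -> 0.449743
  V(2,1) = exp(-r*dt) * [p*0.185396 + (1-p)*0.000000] = 0.085914; exercise = 0.000000; V(2,1) = max -> 0.085914
  V(2,2) = exp(-r*dt) * [p*0.000000 + (1-p)*0.000000] = 0.000000; exercise = 0.000000; V(2,2) = max -> 0.000000
  V(1,0) = exp(-r*dt) * [p*0.449743 + (1-p)*0.085914] = 0.254076; exercise = 0.109812; V(1,0) = max -> 0.254076
  V(1,1) = exp(-r*dt) * [p*0.085914 + (1-p)*0.000000] = 0.039813; exercise = 0.000000; V(1,1) = max -> 0.039813
  V(0,0) = exp(-r*dt) * [p*0.254076 + (1-p)*0.039813] = 0.138901; exercise = 0.000000; V(0,0) = max -> 0.138901


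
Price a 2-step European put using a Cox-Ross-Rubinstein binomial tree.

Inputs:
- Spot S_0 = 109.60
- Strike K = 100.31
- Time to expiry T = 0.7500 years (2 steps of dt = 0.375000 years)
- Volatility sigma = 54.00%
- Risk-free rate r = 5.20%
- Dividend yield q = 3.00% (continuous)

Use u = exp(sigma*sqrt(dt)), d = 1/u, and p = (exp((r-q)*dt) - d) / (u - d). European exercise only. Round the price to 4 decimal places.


dt = T/N = 0.375000
u = exp(sigma*sqrt(dt)) = 1.391916; d = 1/u = 0.718434
p = (exp((r-q)*dt) - d) / (u - d) = 0.430375
Discount per step: exp(-r*dt) = 0.980689
Stock lattice S(k, i) with i counting down-moves:
  k=0: S(0,0) = 109.6000
  k=1: S(1,0) = 152.5540; S(1,1) = 78.7404
  k=2: S(2,0) = 212.3423; S(2,1) = 109.6000; S(2,2) = 56.5698
Terminal payoffs V(N, i) = max(K - S_T, 0):
  V(2,0) = 0.000000; V(2,1) = 0.000000; V(2,2) = 43.740207
Backward induction: V(k, i) = exp(-r*dt) * [p * V(k+1, i) + (1-p) * V(k+1, i+1)].
  V(1,0) = exp(-r*dt) * [p*0.000000 + (1-p)*0.000000] = 0.000000
  V(1,1) = exp(-r*dt) * [p*0.000000 + (1-p)*43.740207] = 24.434354
  V(0,0) = exp(-r*dt) * [p*0.000000 + (1-p)*24.434354] = 13.649631

Answer: Price = V(0,0) = 13.6496


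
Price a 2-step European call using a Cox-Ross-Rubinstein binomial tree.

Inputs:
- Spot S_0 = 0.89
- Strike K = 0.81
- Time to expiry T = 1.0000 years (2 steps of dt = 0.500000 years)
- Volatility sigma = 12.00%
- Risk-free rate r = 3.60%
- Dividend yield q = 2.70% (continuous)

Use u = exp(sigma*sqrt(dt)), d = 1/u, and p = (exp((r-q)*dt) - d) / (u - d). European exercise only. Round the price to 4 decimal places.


dt = T/N = 0.500000
u = exp(sigma*sqrt(dt)) = 1.088557; d = 1/u = 0.918647
p = (exp((r-q)*dt) - d) / (u - d) = 0.505344
Discount per step: exp(-r*dt) = 0.982161
Stock lattice S(k, i) with i counting down-moves:
  k=0: S(0,0) = 0.8900
  k=1: S(1,0) = 0.9688; S(1,1) = 0.8176
  k=2: S(2,0) = 1.0546; S(2,1) = 0.8900; S(2,2) = 0.7511
Terminal payoffs V(N, i) = max(S_T - K, 0):
  V(2,0) = 0.244611; V(2,1) = 0.080000; V(2,2) = 0.000000
Backward induction: V(k, i) = exp(-r*dt) * [p * V(k+1, i) + (1-p) * V(k+1, i+1)].
  V(1,0) = exp(-r*dt) * [p*0.244611 + (1-p)*0.080000] = 0.160274
  V(1,1) = exp(-r*dt) * [p*0.080000 + (1-p)*0.000000] = 0.039706
  V(0,0) = exp(-r*dt) * [p*0.160274 + (1-p)*0.039706] = 0.098839

Answer: Price = V(0,0) = 0.0988


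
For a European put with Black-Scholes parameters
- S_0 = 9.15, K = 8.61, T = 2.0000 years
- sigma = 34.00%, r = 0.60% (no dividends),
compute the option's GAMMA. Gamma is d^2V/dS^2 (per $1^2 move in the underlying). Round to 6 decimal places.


d1 = 0.3918818243; d2 = -0.0889507869
phi(d1) = 0.3694557821; exp(-qT) = 1.0000000000; exp(-rT) = 0.9880717129
Gamma = exp(-qT) * phi(d1) / (S * sigma * sqrt(T)) = 1.0000000000 * 0.3694557821 / (9.1500 * 0.3400 * 1.4142135624) = 0.083975

Answer: Gamma = 0.083975


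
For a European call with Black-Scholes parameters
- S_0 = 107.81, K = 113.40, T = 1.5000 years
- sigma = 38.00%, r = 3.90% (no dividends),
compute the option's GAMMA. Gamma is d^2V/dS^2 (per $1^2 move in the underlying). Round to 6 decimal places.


Answer: Gamma = 0.007707

Derivation:
d1 = 0.2497814034; d2 = -0.2156216477
phi(d1) = 0.3866892392; exp(-qT) = 1.0000000000; exp(-rT) = 0.9431782404
Gamma = exp(-qT) * phi(d1) / (S * sigma * sqrt(T)) = 1.0000000000 * 0.3866892392 / (107.8100 * 0.3800 * 1.2247448714) = 0.007707


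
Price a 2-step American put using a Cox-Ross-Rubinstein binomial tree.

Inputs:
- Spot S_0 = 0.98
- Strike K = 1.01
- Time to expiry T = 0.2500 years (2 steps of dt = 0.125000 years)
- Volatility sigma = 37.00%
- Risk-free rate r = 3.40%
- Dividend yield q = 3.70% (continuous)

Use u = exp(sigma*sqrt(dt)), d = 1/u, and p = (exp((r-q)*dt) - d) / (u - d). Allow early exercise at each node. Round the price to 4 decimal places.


dt = T/N = 0.125000
u = exp(sigma*sqrt(dt)) = 1.139757; d = 1/u = 0.877380
p = (exp((r-q)*dt) - d) / (u - d) = 0.465914
Discount per step: exp(-r*dt) = 0.995759
Stock lattice S(k, i) with i counting down-moves:
  k=0: S(0,0) = 0.9800
  k=1: S(1,0) = 1.1170; S(1,1) = 0.8598
  k=2: S(2,0) = 1.2731; S(2,1) = 0.9800; S(2,2) = 0.7544
Terminal payoffs V(N, i) = max(K - S_T, 0):
  V(2,0) = 0.000000; V(2,1) = 0.030000; V(2,2) = 0.255600
Backward induction: V(k, i) = exp(-r*dt) * [p * V(k+1, i) + (1-p) * V(k+1, i+1)]; then take max(V_cont, immediate exercise) for American.
  V(1,0) = exp(-r*dt) * [p*0.000000 + (1-p)*0.030000] = 0.015955; exercise = 0.000000; V(1,0) = max -> 0.015955
  V(1,1) = exp(-r*dt) * [p*0.030000 + (1-p)*0.255600] = 0.149851; exercise = 0.150167; V(1,1) = max -> 0.150167
  V(0,0) = exp(-r*dt) * [p*0.015955 + (1-p)*0.150167] = 0.087264; exercise = 0.030000; V(0,0) = max -> 0.087264

Answer: Price = V(0,0) = 0.0873


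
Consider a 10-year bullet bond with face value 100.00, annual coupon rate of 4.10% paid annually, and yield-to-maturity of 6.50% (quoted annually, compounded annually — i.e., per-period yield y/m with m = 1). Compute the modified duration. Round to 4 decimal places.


Answer: Modified duration = 7.7120

Derivation:
Coupon per period c = face * coupon_rate / m = 4.100000
Periods per year m = 1; per-period yield y/m = 0.065000
Number of cashflows N = 10
Cashflows (t years, CF_t, discount factor 1/(1+y/m)^(m*t), PV):
  t = 1.0000: CF_t = 4.100000, DF = 0.938967, PV = 3.849765
  t = 2.0000: CF_t = 4.100000, DF = 0.881659, PV = 3.614803
  t = 3.0000: CF_t = 4.100000, DF = 0.827849, PV = 3.394181
  t = 4.0000: CF_t = 4.100000, DF = 0.777323, PV = 3.187025
  t = 5.0000: CF_t = 4.100000, DF = 0.729881, PV = 2.992511
  t = 6.0000: CF_t = 4.100000, DF = 0.685334, PV = 2.809870
  t = 7.0000: CF_t = 4.100000, DF = 0.643506, PV = 2.638375
  t = 8.0000: CF_t = 4.100000, DF = 0.604231, PV = 2.477348
  t = 9.0000: CF_t = 4.100000, DF = 0.567353, PV = 2.326148
  t = 10.0000: CF_t = 104.100000, DF = 0.532726, PV = 55.456780
Price P = sum_t PV_t = 82.746807
First compute Macaulay numerator sum_t t * PV_t:
  t * PV_t at t = 1.0000: 3.849765
  t * PV_t at t = 2.0000: 7.229606
  t * PV_t at t = 3.0000: 10.182544
  t * PV_t at t = 4.0000: 12.748099
  t * PV_t at t = 5.0000: 14.962557
  t * PV_t at t = 6.0000: 16.859219
  t * PV_t at t = 7.0000: 18.468628
  t * PV_t at t = 8.0000: 19.818783
  t * PV_t at t = 9.0000: 20.935334
  t * PV_t at t = 10.0000: 554.567803
Macaulay duration D = 679.622339 / 82.746807 = 8.213276
Modified duration = D / (1 + y/m) = 8.213276 / (1 + 0.065000) = 7.711996


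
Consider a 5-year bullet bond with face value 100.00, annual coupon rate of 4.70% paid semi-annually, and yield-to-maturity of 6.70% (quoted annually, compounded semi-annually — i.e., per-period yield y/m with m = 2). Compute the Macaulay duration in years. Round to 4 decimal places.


Coupon per period c = face * coupon_rate / m = 2.350000
Periods per year m = 2; per-period yield y/m = 0.033500
Number of cashflows N = 10
Cashflows (t years, CF_t, discount factor 1/(1+y/m)^(m*t), PV):
  t = 0.5000: CF_t = 2.350000, DF = 0.967586, PV = 2.273827
  t = 1.0000: CF_t = 2.350000, DF = 0.936222, PV = 2.200123
  t = 1.5000: CF_t = 2.350000, DF = 0.905876, PV = 2.128808
  t = 2.0000: CF_t = 2.350000, DF = 0.876512, PV = 2.059804
  t = 2.5000: CF_t = 2.350000, DF = 0.848101, PV = 1.993037
  t = 3.0000: CF_t = 2.350000, DF = 0.820611, PV = 1.928435
  t = 3.5000: CF_t = 2.350000, DF = 0.794011, PV = 1.865926
  t = 4.0000: CF_t = 2.350000, DF = 0.768274, PV = 1.805444
  t = 4.5000: CF_t = 2.350000, DF = 0.743371, PV = 1.746922
  t = 5.0000: CF_t = 102.350000, DF = 0.719275, PV = 73.617834
Price P = sum_t PV_t = 91.620160
Macaulay numerator sum_t t * PV_t:
  t * PV_t at t = 0.5000: 1.136913
  t * PV_t at t = 1.0000: 2.200123
  t * PV_t at t = 1.5000: 3.193211
  t * PV_t at t = 2.0000: 4.119608
  t * PV_t at t = 2.5000: 4.982594
  t * PV_t at t = 3.0000: 5.785305
  t * PV_t at t = 3.5000: 6.530742
  t * PV_t at t = 4.0000: 7.221776
  t * PV_t at t = 4.5000: 7.861149
  t * PV_t at t = 5.0000: 368.089172
Macaulay duration D = (sum_t t * PV_t) / P = 411.120593 / 91.620160 = 4.487228

Answer: Macaulay duration = 4.4872 years


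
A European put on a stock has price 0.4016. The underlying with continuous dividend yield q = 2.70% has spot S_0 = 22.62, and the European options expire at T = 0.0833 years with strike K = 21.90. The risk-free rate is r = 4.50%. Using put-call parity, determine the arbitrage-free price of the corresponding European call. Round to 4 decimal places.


Put-call parity: C - P = S_0 * exp(-qT) - K * exp(-rT).
S_0 * exp(-qT) = 22.6200 * 0.99775343 = 22.56918253
K * exp(-rT) = 21.9000 * 0.99625852 = 21.81806152
C = P + S*exp(-qT) - K*exp(-rT)
C = 0.4016 + 22.56918253 - 21.81806152 = 1.1527

Answer: Call price = 1.1527


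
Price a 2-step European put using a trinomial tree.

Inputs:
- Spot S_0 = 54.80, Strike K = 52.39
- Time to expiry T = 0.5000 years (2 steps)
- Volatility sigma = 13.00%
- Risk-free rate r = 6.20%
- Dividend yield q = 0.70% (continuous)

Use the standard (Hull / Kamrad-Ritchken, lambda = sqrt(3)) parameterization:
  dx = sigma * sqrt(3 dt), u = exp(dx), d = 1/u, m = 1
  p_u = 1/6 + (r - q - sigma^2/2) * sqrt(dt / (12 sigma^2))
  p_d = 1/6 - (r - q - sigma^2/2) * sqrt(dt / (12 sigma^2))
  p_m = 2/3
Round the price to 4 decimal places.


dt = T/N = 0.250000; dx = sigma*sqrt(3*dt) = 0.112583
u = exp(dx) = 1.119165; d = 1/u = 0.893523
p_u = 0.218351, p_m = 0.666667, p_d = 0.114983
Discount per step: exp(-r*dt) = 0.984620
Stock lattice S(k, j) with j the centered position index:
  k=0: S(0,+0) = 54.8000
  k=1: S(1,-1) = 48.9651; S(1,+0) = 54.8000; S(1,+1) = 61.3303
  k=2: S(2,-2) = 43.7514; S(2,-1) = 48.9651; S(2,+0) = 54.8000; S(2,+1) = 61.3303; S(2,+2) = 68.6387
Terminal payoffs V(N, j) = max(K - S_T, 0):
  V(2,-2) = 8.638601; V(2,-1) = 3.424944; V(2,+0) = 0.000000; V(2,+1) = 0.000000; V(2,+2) = 0.000000
Backward induction: V(k, j) = exp(-r*dt) * [p_u * V(k+1, j+1) + p_m * V(k+1, j) + p_d * V(k+1, j-1)]
  V(1,-1) = exp(-r*dt) * [p_u*0.000000 + p_m*3.424944 + p_d*8.638601] = 3.226191
  V(1,+0) = exp(-r*dt) * [p_u*0.000000 + p_m*0.000000 + p_d*3.424944] = 0.387752
  V(1,+1) = exp(-r*dt) * [p_u*0.000000 + p_m*0.000000 + p_d*0.000000] = 0.000000
  V(0,+0) = exp(-r*dt) * [p_u*0.000000 + p_m*0.387752 + p_d*3.226191] = 0.619776

Answer: Price = V(0,0) = 0.6198


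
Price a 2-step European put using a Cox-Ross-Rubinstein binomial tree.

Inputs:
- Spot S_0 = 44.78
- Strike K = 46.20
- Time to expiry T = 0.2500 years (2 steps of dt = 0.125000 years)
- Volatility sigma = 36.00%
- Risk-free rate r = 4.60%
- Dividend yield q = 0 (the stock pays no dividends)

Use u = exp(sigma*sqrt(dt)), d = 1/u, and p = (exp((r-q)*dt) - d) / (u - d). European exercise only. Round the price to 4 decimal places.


dt = T/N = 0.125000
u = exp(sigma*sqrt(dt)) = 1.135734; d = 1/u = 0.880488
p = (exp((r-q)*dt) - d) / (u - d) = 0.490815
Discount per step: exp(-r*dt) = 0.994266
Stock lattice S(k, i) with i counting down-moves:
  k=0: S(0,0) = 44.7800
  k=1: S(1,0) = 50.8582; S(1,1) = 39.4282
  k=2: S(2,0) = 57.7614; S(2,1) = 44.7800; S(2,2) = 34.7161
Terminal payoffs V(N, i) = max(K - S_T, 0):
  V(2,0) = 0.000000; V(2,1) = 1.420000; V(2,2) = 11.483913
Backward induction: V(k, i) = exp(-r*dt) * [p * V(k+1, i) + (1-p) * V(k+1, i+1)].
  V(1,0) = exp(-r*dt) * [p*0.000000 + (1-p)*1.420000] = 0.718897
  V(1,1) = exp(-r*dt) * [p*1.420000 + (1-p)*11.483913] = 6.506869
  V(0,0) = exp(-r*dt) * [p*0.718897 + (1-p)*6.506869] = 3.645025

Answer: Price = V(0,0) = 3.6450


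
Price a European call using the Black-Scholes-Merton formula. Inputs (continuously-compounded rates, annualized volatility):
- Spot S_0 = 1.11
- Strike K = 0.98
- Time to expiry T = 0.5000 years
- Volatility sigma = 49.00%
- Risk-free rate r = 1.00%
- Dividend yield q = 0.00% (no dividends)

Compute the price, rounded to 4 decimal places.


Answer: Price = 0.2206

Derivation:
d1 = (ln(S/K) + (r - q + 0.5*sigma^2) * T) / (sigma * sqrt(T)) = 0.54717863
d2 = d1 - sigma * sqrt(T) = 0.20069631
exp(-rT) = 0.99501248; exp(-qT) = 1.00000000
C = S_0 * exp(-qT) * N(d1) - K * exp(-rT) * N(d2)
N(d1) = 0.70787199; N(d2) = 0.57953198
C = 1.1100 * 1.00000000 * 0.70787199 - 0.9800 * 0.99501248 * 0.57953198 = 0.2206


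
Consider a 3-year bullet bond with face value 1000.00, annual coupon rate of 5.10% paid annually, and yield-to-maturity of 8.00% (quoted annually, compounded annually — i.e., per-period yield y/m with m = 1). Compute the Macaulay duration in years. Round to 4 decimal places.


Answer: Macaulay duration = 2.8507 years

Derivation:
Coupon per period c = face * coupon_rate / m = 51.000000
Periods per year m = 1; per-period yield y/m = 0.080000
Number of cashflows N = 3
Cashflows (t years, CF_t, discount factor 1/(1+y/m)^(m*t), PV):
  t = 1.0000: CF_t = 51.000000, DF = 0.925926, PV = 47.222222
  t = 2.0000: CF_t = 51.000000, DF = 0.857339, PV = 43.724280
  t = 3.0000: CF_t = 1051.000000, DF = 0.793832, PV = 834.317685
Price P = sum_t PV_t = 925.264187
Macaulay numerator sum_t t * PV_t:
  t * PV_t at t = 1.0000: 47.222222
  t * PV_t at t = 2.0000: 87.448560
  t * PV_t at t = 3.0000: 2502.953056
Macaulay duration D = (sum_t t * PV_t) / P = 2637.623838 / 925.264187 = 2.850671


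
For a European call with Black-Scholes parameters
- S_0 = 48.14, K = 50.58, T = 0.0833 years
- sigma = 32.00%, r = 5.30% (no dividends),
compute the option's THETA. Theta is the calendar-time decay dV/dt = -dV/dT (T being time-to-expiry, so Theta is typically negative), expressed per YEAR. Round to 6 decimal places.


Answer: Theta = -10.450642

Derivation:
d1 = -0.4413601467; d2 = -0.5337177127
phi(d1) = 0.3619178876; exp(-qT) = 1.0000000000; exp(-rT) = 0.9955948313
Theta = -S*exp(-qT)*phi(d1)*sigma/(2*sqrt(T)) - r*K*exp(-rT)*N(d2) + q*S*exp(-qT)*N(d1)
N(d1) = 0.3294761446; N(d2) = 0.2967684263; sqrt(T) = 0.2886173938
Term 1 = -48.1400 * 1.0000000000 * 0.3619178876 * 0.3200 / (2 * 0.2886173938) = -9.6585874495
Term 2 = -0.0530 * 50.5800 * 0.9955948313 * 0.2967684263 = -0.7920544196
Term 3 = 0 (no dividend yield, q = 0)
Theta = -9.6585874495 + (-0.7920544196) + (0.0000000000) = -10.450642


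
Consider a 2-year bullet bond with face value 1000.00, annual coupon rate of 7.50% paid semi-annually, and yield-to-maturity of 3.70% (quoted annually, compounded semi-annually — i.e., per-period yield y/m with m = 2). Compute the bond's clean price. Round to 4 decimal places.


Coupon per period c = face * coupon_rate / m = 37.500000
Periods per year m = 2; per-period yield y/m = 0.018500
Number of cashflows N = 4
Cashflows (t years, CF_t, discount factor 1/(1+y/m)^(m*t), PV):
  t = 0.5000: CF_t = 37.500000, DF = 0.981836, PV = 36.818851
  t = 1.0000: CF_t = 37.500000, DF = 0.964002, PV = 36.150075
  t = 1.5000: CF_t = 37.500000, DF = 0.946492, PV = 35.493446
  t = 2.0000: CF_t = 1037.500000, DF = 0.929300, PV = 964.148593
Price P = sum_t PV_t = 1072.610966

Answer: Price = 1072.6110


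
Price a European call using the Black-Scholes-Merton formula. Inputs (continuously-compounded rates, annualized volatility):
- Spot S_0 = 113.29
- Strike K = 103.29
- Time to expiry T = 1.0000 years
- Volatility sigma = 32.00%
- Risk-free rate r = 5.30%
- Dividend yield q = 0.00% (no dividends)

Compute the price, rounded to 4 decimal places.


d1 = (ln(S/K) + (r - q + 0.5*sigma^2) * T) / (sigma * sqrt(T)) = 0.61440730
d2 = d1 - sigma * sqrt(T) = 0.29440730
exp(-rT) = 0.94838001; exp(-qT) = 1.00000000
C = S_0 * exp(-qT) * N(d1) - K * exp(-rT) * N(d2)
N(d1) = 0.73052689; N(d2) = 0.61577666
C = 113.2900 * 1.00000000 * 0.73052689 - 103.2900 * 0.94838001 * 0.61577666 = 22.4410

Answer: Price = 22.4410


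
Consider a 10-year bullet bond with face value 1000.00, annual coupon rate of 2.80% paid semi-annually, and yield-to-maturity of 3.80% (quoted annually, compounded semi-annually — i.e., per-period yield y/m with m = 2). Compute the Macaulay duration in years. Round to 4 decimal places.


Answer: Macaulay duration = 8.7246 years

Derivation:
Coupon per period c = face * coupon_rate / m = 14.000000
Periods per year m = 2; per-period yield y/m = 0.019000
Number of cashflows N = 20
Cashflows (t years, CF_t, discount factor 1/(1+y/m)^(m*t), PV):
  t = 0.5000: CF_t = 14.000000, DF = 0.981354, PV = 13.738960
  t = 1.0000: CF_t = 14.000000, DF = 0.963056, PV = 13.482787
  t = 1.5000: CF_t = 14.000000, DF = 0.945099, PV = 13.231390
  t = 2.0000: CF_t = 14.000000, DF = 0.927477, PV = 12.984681
  t = 2.5000: CF_t = 14.000000, DF = 0.910184, PV = 12.742573
  t = 3.0000: CF_t = 14.000000, DF = 0.893213, PV = 12.504978
  t = 3.5000: CF_t = 14.000000, DF = 0.876558, PV = 12.271814
  t = 4.0000: CF_t = 14.000000, DF = 0.860214, PV = 12.042997
  t = 4.5000: CF_t = 14.000000, DF = 0.844175, PV = 11.818446
  t = 5.0000: CF_t = 14.000000, DF = 0.828434, PV = 11.598083
  t = 5.5000: CF_t = 14.000000, DF = 0.812988, PV = 11.381828
  t = 6.0000: CF_t = 14.000000, DF = 0.797829, PV = 11.169605
  t = 6.5000: CF_t = 14.000000, DF = 0.782953, PV = 10.961340
  t = 7.0000: CF_t = 14.000000, DF = 0.768354, PV = 10.756958
  t = 7.5000: CF_t = 14.000000, DF = 0.754028, PV = 10.556386
  t = 8.0000: CF_t = 14.000000, DF = 0.739968, PV = 10.359555
  t = 8.5000: CF_t = 14.000000, DF = 0.726171, PV = 10.166393
  t = 9.0000: CF_t = 14.000000, DF = 0.712631, PV = 9.976833
  t = 9.5000: CF_t = 14.000000, DF = 0.699343, PV = 9.790808
  t = 10.0000: CF_t = 1014.000000, DF = 0.686304, PV = 695.911919
Price P = sum_t PV_t = 917.448334
Macaulay numerator sum_t t * PV_t:
  t * PV_t at t = 0.5000: 6.869480
  t * PV_t at t = 1.0000: 13.482787
  t * PV_t at t = 1.5000: 19.847086
  t * PV_t at t = 2.0000: 25.969363
  t * PV_t at t = 2.5000: 31.856431
  t * PV_t at t = 3.0000: 37.514934
  t * PV_t at t = 3.5000: 42.951347
  t * PV_t at t = 4.0000: 48.171986
  t * PV_t at t = 4.5000: 53.183008
  t * PV_t at t = 5.0000: 57.990413
  t * PV_t at t = 5.5000: 62.600053
  t * PV_t at t = 6.0000: 67.017632
  t * PV_t at t = 6.5000: 71.248709
  t * PV_t at t = 7.0000: 75.298704
  t * PV_t at t = 7.5000: 79.172897
  t * PV_t at t = 8.0000: 82.876438
  t * PV_t at t = 8.5000: 86.414343
  t * PV_t at t = 9.0000: 89.791501
  t * PV_t at t = 9.5000: 93.012677
  t * PV_t at t = 10.0000: 6959.119191
Macaulay duration D = (sum_t t * PV_t) / P = 8004.388981 / 917.448334 = 8.724621


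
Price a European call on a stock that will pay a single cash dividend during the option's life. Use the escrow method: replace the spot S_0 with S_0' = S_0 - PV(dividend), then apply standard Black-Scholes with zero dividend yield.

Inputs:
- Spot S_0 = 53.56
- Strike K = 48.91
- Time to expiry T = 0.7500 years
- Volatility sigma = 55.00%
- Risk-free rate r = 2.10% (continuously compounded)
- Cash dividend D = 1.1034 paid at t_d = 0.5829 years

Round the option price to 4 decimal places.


PV(D) = D * exp(-r * t_d) = 1.1034 * 0.98783372 = 1.08997572
S_0' = S_0 - PV(D) = 53.5600 - 1.08997572 = 52.47002428
d1 = (ln(S_0'/K) + (r + sigma^2/2)*T) / (sigma*sqrt(T)) = 0.41873150
d2 = d1 - sigma*sqrt(T) = -0.05758247
exp(-rT) = 0.98437338
N(d1) = 0.66229382; N(d2) = 0.47704061
C = S_0' * N(d1) - K * exp(-rT) * N(d2) = 52.47002428 * 0.66229382 - 48.9100 * 0.98437338 * 0.47704061 = 11.7831

Answer: Price = 11.7831


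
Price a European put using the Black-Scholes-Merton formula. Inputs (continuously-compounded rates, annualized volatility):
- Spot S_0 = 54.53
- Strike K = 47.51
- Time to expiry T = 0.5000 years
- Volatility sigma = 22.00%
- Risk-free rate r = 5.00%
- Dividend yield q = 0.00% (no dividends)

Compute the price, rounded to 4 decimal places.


Answer: Price = 0.5946

Derivation:
d1 = (ln(S/K) + (r - q + 0.5*sigma^2) * T) / (sigma * sqrt(T)) = 1.12436917
d2 = d1 - sigma * sqrt(T) = 0.96880568
exp(-rT) = 0.97530991; exp(-qT) = 1.00000000
P = K * exp(-rT) * N(-d2) - S_0 * exp(-qT) * N(-d1)
N(-d1) = 0.13042822; N(-d2) = 0.16632108
P = 47.5100 * 0.97530991 * 0.16632108 - 54.5300 * 1.00000000 * 0.13042822 = 0.5946


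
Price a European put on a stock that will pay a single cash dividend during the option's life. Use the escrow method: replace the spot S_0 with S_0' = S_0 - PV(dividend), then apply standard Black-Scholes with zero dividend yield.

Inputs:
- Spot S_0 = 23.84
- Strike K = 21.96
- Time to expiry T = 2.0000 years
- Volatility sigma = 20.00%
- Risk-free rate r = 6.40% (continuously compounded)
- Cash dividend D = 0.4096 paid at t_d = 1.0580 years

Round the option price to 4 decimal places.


PV(D) = D * exp(-r * t_d) = 0.4096 * 0.93452958 = 0.38278332
S_0' = S_0 - PV(D) = 23.8400 - 0.38278332 = 23.45721668
d1 = (ln(S_0'/K) + (r + sigma^2/2)*T) / (sigma*sqrt(T)) = 0.82715788
d2 = d1 - sigma*sqrt(T) = 0.54431517
exp(-rT) = 0.87985338
N(-d1) = 0.20407379; N(-d2) = 0.29311231
P = K * exp(-rT) * N(-d2) - S_0' * N(-d1) = 21.9600 * 0.87985338 * 0.29311231 - 23.45721668 * 0.20407379 = 0.8764

Answer: Price = 0.8764


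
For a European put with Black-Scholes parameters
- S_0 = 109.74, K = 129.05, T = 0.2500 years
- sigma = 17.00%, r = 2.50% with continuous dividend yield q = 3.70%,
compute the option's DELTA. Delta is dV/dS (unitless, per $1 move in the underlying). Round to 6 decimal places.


Answer: Delta = -0.962320

Derivation:
d1 = -1.8996881710; d2 = -1.9846881710
phi(d1) = 0.0656546988; exp(-qT) = 0.9907926496; exp(-rT) = 0.9937694906
N(-d1) = 0.9712629732
Delta = -exp(-qT) * N(-d1) = -0.9907926496 * 0.9712629732 = -0.962320


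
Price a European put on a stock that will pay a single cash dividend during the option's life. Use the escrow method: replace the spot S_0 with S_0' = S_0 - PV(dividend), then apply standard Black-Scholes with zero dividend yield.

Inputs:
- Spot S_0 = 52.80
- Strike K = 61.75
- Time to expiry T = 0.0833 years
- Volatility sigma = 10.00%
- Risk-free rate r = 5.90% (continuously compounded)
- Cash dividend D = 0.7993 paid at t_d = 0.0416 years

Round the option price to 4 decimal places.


PV(D) = D * exp(-r * t_d) = 0.7993 * 0.99754861 = 0.79734060
S_0' = S_0 - PV(D) = 52.8000 - 0.79734060 = 52.00265940
d1 = (ln(S_0'/K) + (r + sigma^2/2)*T) / (sigma*sqrt(T)) = -5.76777144
d2 = d1 - sigma*sqrt(T) = -5.79663318
exp(-rT) = 0.99509736
N(-d1) = 1.00000000; N(-d2) = 1.00000000
P = K * exp(-rT) * N(-d2) - S_0' * N(-d1) = 61.7500 * 0.99509736 * 1.00000000 - 52.00265940 * 1.00000000 = 9.4446

Answer: Price = 9.4446


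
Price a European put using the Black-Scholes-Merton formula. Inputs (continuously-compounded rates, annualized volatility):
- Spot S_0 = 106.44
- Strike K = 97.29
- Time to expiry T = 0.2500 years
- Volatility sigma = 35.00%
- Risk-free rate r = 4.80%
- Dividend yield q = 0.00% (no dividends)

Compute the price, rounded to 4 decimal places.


Answer: Price = 3.0669

Derivation:
d1 = (ln(S/K) + (r - q + 0.5*sigma^2) * T) / (sigma * sqrt(T)) = 0.66970135
d2 = d1 - sigma * sqrt(T) = 0.49470135
exp(-rT) = 0.98807171; exp(-qT) = 1.00000000
P = K * exp(-rT) * N(-d2) - S_0 * exp(-qT) * N(-d1)
N(-d1) = 0.25152409; N(-d2) = 0.31040547
P = 97.2900 * 0.98807171 * 0.31040547 - 106.4400 * 1.00000000 * 0.25152409 = 3.0669


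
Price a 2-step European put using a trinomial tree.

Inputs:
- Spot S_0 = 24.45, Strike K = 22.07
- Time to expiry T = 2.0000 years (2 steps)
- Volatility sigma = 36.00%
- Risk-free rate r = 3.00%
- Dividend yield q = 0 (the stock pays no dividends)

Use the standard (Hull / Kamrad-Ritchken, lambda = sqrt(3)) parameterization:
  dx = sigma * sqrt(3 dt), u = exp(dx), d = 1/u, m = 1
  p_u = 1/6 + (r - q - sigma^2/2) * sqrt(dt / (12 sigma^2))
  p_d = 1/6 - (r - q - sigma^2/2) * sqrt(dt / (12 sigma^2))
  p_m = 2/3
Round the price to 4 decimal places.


Answer: Price = V(0,0) = 2.7264

Derivation:
dt = T/N = 1.000000; dx = sigma*sqrt(3*dt) = 0.623538
u = exp(dx) = 1.865517; d = 1/u = 0.536044
p_u = 0.138761, p_m = 0.666667, p_d = 0.194572
Discount per step: exp(-r*dt) = 0.970446
Stock lattice S(k, j) with j the centered position index:
  k=0: S(0,+0) = 24.4500
  k=1: S(1,-1) = 13.1063; S(1,+0) = 24.4500; S(1,+1) = 45.6119
  k=2: S(2,-2) = 7.0256; S(2,-1) = 13.1063; S(2,+0) = 24.4500; S(2,+1) = 45.6119; S(2,+2) = 85.0898
Terminal payoffs V(N, j) = max(K - S_T, 0):
  V(2,-2) = 15.044449; V(2,-1) = 8.963714; V(2,+0) = 0.000000; V(2,+1) = 0.000000; V(2,+2) = 0.000000
Backward induction: V(k, j) = exp(-r*dt) * [p_u * V(k+1, j+1) + p_m * V(k+1, j) + p_d * V(k+1, j-1)]
  V(1,-1) = exp(-r*dt) * [p_u*0.000000 + p_m*8.963714 + p_d*15.044449] = 8.639913
  V(1,+0) = exp(-r*dt) * [p_u*0.000000 + p_m*0.000000 + p_d*8.963714] = 1.692542
  V(1,+1) = exp(-r*dt) * [p_u*0.000000 + p_m*0.000000 + p_d*0.000000] = 0.000000
  V(0,+0) = exp(-r*dt) * [p_u*0.000000 + p_m*1.692542 + p_d*8.639913] = 2.726414


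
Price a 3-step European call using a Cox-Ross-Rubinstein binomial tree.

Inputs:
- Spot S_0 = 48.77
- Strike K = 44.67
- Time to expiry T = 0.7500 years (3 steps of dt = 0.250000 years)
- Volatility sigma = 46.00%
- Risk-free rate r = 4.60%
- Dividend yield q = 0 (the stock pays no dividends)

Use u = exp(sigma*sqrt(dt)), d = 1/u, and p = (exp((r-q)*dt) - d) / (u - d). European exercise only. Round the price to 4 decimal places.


Answer: Price = V(0,0) = 10.8338

Derivation:
dt = T/N = 0.250000
u = exp(sigma*sqrt(dt)) = 1.258600; d = 1/u = 0.794534
p = (exp((r-q)*dt) - d) / (u - d) = 0.467676
Discount per step: exp(-r*dt) = 0.988566
Stock lattice S(k, i) with i counting down-moves:
  k=0: S(0,0) = 48.7700
  k=1: S(1,0) = 61.3819; S(1,1) = 38.7494
  k=2: S(2,0) = 77.2553; S(2,1) = 48.7700; S(2,2) = 30.7877
  k=3: S(3,0) = 97.2335; S(3,1) = 61.3819; S(3,2) = 38.7494; S(3,3) = 24.4619
Terminal payoffs V(N, i) = max(S_T - K, 0):
  V(3,0) = 52.563507; V(3,1) = 16.711922; V(3,2) = 0.000000; V(3,3) = 0.000000
Backward induction: V(k, i) = exp(-r*dt) * [p * V(k+1, i) + (1-p) * V(k+1, i+1)].
  V(2,0) = exp(-r*dt) * [p*52.563507 + (1-p)*16.711922] = 33.096051
  V(2,1) = exp(-r*dt) * [p*16.711922 + (1-p)*0.000000] = 7.726401
  V(2,2) = exp(-r*dt) * [p*0.000000 + (1-p)*0.000000] = 0.000000
  V(1,0) = exp(-r*dt) * [p*33.096051 + (1-p)*7.726401] = 19.367172
  V(1,1) = exp(-r*dt) * [p*7.726401 + (1-p)*0.000000] = 3.572136
  V(0,0) = exp(-r*dt) * [p*19.367172 + (1-p)*3.572136] = 10.833790


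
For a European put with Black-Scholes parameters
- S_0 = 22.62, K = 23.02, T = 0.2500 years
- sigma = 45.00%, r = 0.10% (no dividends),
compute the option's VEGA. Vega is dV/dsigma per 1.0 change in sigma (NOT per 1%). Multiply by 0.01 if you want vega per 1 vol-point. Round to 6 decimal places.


Answer: Vega = 4.509162

Derivation:
d1 = 0.0357047440; d2 = -0.1892952560
phi(d1) = 0.3986880699; exp(-qT) = 1.0000000000; exp(-rT) = 0.9997500312
Vega = S * exp(-qT) * phi(d1) * sqrt(T) = 22.6200 * 1.0000000000 * 0.3986880699 * 0.5000000000 = 4.509162


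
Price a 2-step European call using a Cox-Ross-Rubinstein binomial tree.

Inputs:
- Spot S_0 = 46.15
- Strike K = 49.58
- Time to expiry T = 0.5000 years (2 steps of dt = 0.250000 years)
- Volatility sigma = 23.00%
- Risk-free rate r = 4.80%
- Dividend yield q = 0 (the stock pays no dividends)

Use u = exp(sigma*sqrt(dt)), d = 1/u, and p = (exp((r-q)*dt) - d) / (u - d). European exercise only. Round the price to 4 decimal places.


dt = T/N = 0.250000
u = exp(sigma*sqrt(dt)) = 1.121873; d = 1/u = 0.891366
p = (exp((r-q)*dt) - d) / (u - d) = 0.523654
Discount per step: exp(-r*dt) = 0.988072
Stock lattice S(k, i) with i counting down-moves:
  k=0: S(0,0) = 46.1500
  k=1: S(1,0) = 51.7745; S(1,1) = 41.1365
  k=2: S(2,0) = 58.0844; S(2,1) = 46.1500; S(2,2) = 36.6677
Terminal payoffs V(N, i) = max(S_T - K, 0):
  V(2,0) = 8.504390; V(2,1) = 0.000000; V(2,2) = 0.000000
Backward induction: V(k, i) = exp(-r*dt) * [p * V(k+1, i) + (1-p) * V(k+1, i+1)].
  V(1,0) = exp(-r*dt) * [p*8.504390 + (1-p)*0.000000] = 4.400240
  V(1,1) = exp(-r*dt) * [p*0.000000 + (1-p)*0.000000] = 0.000000
  V(0,0) = exp(-r*dt) * [p*4.400240 + (1-p)*0.000000] = 2.276720

Answer: Price = V(0,0) = 2.2767


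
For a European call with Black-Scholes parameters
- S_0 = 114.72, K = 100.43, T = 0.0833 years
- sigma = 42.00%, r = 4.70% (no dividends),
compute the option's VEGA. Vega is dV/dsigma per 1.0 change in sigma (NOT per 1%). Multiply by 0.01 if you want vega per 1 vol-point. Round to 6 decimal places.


d1 = 1.1903678954; d2 = 1.0691485900
phi(d1) = 0.1964344686; exp(-qT) = 1.0000000000; exp(-rT) = 0.9960925540
Vega = S * exp(-qT) * phi(d1) * sqrt(T) = 114.7200 * 1.0000000000 * 0.1964344686 * 0.2886173938 = 6.503982

Answer: Vega = 6.503982


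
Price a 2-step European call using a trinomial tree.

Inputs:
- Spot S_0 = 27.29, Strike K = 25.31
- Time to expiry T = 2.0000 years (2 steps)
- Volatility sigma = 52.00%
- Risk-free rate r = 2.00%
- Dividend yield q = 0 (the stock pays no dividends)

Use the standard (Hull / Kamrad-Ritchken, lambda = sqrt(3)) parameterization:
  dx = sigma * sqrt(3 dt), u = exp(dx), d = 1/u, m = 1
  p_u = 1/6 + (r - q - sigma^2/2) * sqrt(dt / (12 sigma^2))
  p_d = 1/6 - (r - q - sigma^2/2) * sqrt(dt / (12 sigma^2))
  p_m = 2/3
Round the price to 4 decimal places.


dt = T/N = 1.000000; dx = sigma*sqrt(3*dt) = 0.900666
u = exp(dx) = 2.461243; d = 1/u = 0.406299
p_u = 0.102714, p_m = 0.666667, p_d = 0.230619
Discount per step: exp(-r*dt) = 0.980199
Stock lattice S(k, j) with j the centered position index:
  k=0: S(0,+0) = 27.2900
  k=1: S(1,-1) = 11.0879; S(1,+0) = 27.2900; S(1,+1) = 67.1673
  k=2: S(2,-2) = 4.5050; S(2,-1) = 11.0879; S(2,+0) = 27.2900; S(2,+1) = 67.1673; S(2,+2) = 165.3151
Terminal payoffs V(N, j) = max(S_T - K, 0):
  V(2,-2) = 0.000000; V(2,-1) = 0.000000; V(2,+0) = 1.980000; V(2,+1) = 41.857316; V(2,+2) = 140.005071
Backward induction: V(k, j) = exp(-r*dt) * [p_u * V(k+1, j+1) + p_m * V(k+1, j) + p_d * V(k+1, j-1)]
  V(1,-1) = exp(-r*dt) * [p_u*1.980000 + p_m*0.000000 + p_d*0.000000] = 0.199347
  V(1,+0) = exp(-r*dt) * [p_u*41.857316 + p_m*1.980000 + p_d*0.000000] = 5.508063
  V(1,+1) = exp(-r*dt) * [p_u*140.005071 + p_m*41.857316 + p_d*1.980000] = 41.895639
  V(0,+0) = exp(-r*dt) * [p_u*41.895639 + p_m*5.508063 + p_d*0.199347] = 7.862453

Answer: Price = V(0,0) = 7.8625


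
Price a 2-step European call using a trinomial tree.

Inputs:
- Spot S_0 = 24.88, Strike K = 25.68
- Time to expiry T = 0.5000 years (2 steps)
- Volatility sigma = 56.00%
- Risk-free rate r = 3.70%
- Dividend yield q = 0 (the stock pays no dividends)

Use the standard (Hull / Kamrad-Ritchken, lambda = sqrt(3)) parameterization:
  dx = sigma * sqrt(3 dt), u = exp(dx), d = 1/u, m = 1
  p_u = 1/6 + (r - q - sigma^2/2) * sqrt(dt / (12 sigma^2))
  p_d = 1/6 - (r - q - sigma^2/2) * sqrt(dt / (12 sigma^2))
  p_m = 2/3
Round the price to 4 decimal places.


dt = T/N = 0.250000; dx = sigma*sqrt(3*dt) = 0.484974
u = exp(dx) = 1.624133; d = 1/u = 0.615713
p_u = 0.135789, p_m = 0.666667, p_d = 0.197545
Discount per step: exp(-r*dt) = 0.990793
Stock lattice S(k, j) with j the centered position index:
  k=0: S(0,+0) = 24.8800
  k=1: S(1,-1) = 15.3189; S(1,+0) = 24.8800; S(1,+1) = 40.4084
  k=2: S(2,-2) = 9.4321; S(2,-1) = 15.3189; S(2,+0) = 24.8800; S(2,+1) = 40.4084; S(2,+2) = 65.6287
Terminal payoffs V(N, j) = max(S_T - K, 0):
  V(2,-2) = 0.000000; V(2,-1) = 0.000000; V(2,+0) = 0.000000; V(2,+1) = 14.728433; V(2,+2) = 39.948675
Backward induction: V(k, j) = exp(-r*dt) * [p_u * V(k+1, j+1) + p_m * V(k+1, j) + p_d * V(k+1, j-1)]
  V(1,-1) = exp(-r*dt) * [p_u*0.000000 + p_m*0.000000 + p_d*0.000000] = 0.000000
  V(1,+0) = exp(-r*dt) * [p_u*14.728433 + p_m*0.000000 + p_d*0.000000] = 1.981541
  V(1,+1) = exp(-r*dt) * [p_u*39.948675 + p_m*14.728433 + p_d*0.000000] = 15.103183
  V(0,+0) = exp(-r*dt) * [p_u*15.103183 + p_m*1.981541 + p_d*0.000000] = 3.340823

Answer: Price = V(0,0) = 3.3408


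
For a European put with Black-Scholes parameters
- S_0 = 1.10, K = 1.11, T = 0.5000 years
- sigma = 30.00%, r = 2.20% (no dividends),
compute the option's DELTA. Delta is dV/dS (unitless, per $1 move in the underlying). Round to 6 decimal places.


Answer: Delta = -0.454120

Derivation:
d1 = 0.1152591807; d2 = -0.0968728537
phi(d1) = 0.3963011517; exp(-qT) = 1.0000000000; exp(-rT) = 0.9890602788
N(-d1) = 0.4541198459
Delta = -exp(-qT) * N(-d1) = -1.0000000000 * 0.4541198459 = -0.454120


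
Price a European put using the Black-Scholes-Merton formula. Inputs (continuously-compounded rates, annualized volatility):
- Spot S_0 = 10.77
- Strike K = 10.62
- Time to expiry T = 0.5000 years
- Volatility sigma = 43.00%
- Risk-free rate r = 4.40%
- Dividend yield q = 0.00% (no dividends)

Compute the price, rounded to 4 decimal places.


d1 = (ln(S/K) + (r - q + 0.5*sigma^2) * T) / (sigma * sqrt(T)) = 0.27051102
d2 = d1 - sigma * sqrt(T) = -0.03354490
exp(-rT) = 0.97824024; exp(-qT) = 1.00000000
P = K * exp(-rT) * N(-d2) - S_0 * exp(-qT) * N(-d1)
N(-d1) = 0.39338357; N(-d2) = 0.51337997
P = 10.6200 * 0.97824024 * 0.51337997 - 10.7700 * 1.00000000 * 0.39338357 = 1.0967

Answer: Price = 1.0967


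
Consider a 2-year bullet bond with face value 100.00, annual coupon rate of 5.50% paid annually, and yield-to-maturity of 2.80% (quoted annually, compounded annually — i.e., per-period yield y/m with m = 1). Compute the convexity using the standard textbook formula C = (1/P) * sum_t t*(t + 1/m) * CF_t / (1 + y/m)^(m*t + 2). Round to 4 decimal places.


Coupon per period c = face * coupon_rate / m = 5.500000
Periods per year m = 1; per-period yield y/m = 0.028000
Number of cashflows N = 2
Cashflows (t years, CF_t, discount factor 1/(1+y/m)^(m*t), PV):
  t = 1.0000: CF_t = 5.500000, DF = 0.972763, PV = 5.350195
  t = 2.0000: CF_t = 105.500000, DF = 0.946267, PV = 99.831186
Price P = sum_t PV_t = 105.181380
Convexity numerator sum_t t*(t + 1/m) * CF_t / (1+y/m)^(m*t + 2):
  t = 1.0000: term = 10.125427
  t = 2.0000: term = 566.801840
Convexity = (1/P) * sum = 576.927267 / 105.181380 = 5.485070

Answer: Convexity = 5.4851
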